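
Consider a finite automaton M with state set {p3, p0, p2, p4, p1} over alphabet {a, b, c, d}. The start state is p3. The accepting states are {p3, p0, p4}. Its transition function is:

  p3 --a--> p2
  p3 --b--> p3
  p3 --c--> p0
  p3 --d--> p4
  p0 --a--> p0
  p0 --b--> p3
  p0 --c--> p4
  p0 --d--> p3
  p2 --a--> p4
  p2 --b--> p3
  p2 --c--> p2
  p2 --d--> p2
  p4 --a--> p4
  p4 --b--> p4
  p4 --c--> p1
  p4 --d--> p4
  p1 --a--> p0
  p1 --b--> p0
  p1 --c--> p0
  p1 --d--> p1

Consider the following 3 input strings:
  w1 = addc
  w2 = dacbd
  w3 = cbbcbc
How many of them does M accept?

2

w1: p3 → p2 → p2 → p2 → p2  → end p2, rejected
w2: p3 → p4 → p4 → p1 → p0 → p3  → end p3, accepted
w3: p3 → p0 → p3 → p3 → p0 → p3 → p0  → end p0, accepted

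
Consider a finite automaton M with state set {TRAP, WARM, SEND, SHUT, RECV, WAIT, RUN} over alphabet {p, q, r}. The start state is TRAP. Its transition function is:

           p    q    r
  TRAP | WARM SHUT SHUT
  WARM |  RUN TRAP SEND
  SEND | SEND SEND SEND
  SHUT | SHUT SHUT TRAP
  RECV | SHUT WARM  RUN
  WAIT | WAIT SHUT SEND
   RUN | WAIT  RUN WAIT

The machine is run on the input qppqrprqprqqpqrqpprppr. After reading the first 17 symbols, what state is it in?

TRAP → SHUT → SHUT → SHUT → SHUT → TRAP → WARM → SEND → SEND → SEND → SEND → SEND → SEND → SEND → SEND → SEND → SEND → SEND
After 17 symbols: SEND.

SEND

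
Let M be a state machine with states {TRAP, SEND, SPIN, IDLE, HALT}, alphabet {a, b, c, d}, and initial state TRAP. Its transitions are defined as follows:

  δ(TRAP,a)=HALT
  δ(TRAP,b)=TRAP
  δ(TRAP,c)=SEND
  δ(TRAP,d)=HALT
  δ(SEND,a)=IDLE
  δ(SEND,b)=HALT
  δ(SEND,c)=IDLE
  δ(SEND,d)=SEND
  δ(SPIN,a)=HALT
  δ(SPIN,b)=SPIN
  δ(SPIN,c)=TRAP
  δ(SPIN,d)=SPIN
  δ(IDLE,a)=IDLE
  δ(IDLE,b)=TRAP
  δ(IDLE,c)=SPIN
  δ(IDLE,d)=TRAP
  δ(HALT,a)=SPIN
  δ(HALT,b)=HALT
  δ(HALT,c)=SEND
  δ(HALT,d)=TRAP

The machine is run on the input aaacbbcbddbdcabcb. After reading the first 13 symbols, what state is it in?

SEND

start at TRAP
read 'a': TRAP → HALT
read 'a': HALT → SPIN
read 'a': SPIN → HALT
read 'c': HALT → SEND
read 'b': SEND → HALT
read 'b': HALT → HALT
read 'c': HALT → SEND
read 'b': SEND → HALT
read 'd': HALT → TRAP
read 'd': TRAP → HALT
read 'b': HALT → HALT
read 'd': HALT → TRAP
read 'c': TRAP → SEND
After 13 symbols: SEND.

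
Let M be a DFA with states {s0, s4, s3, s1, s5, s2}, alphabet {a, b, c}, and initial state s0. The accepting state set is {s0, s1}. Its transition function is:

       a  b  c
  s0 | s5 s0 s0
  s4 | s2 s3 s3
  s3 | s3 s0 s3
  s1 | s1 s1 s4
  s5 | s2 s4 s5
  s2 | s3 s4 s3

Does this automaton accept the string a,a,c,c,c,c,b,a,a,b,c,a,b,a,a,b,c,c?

s0 → s5 → s2 → s3 → s3 → s3 → s3 → s0 → s5 → s2 → s4 → s3 → s3 → s0 → s5 → s2 → s4 → s3 → s3
End state s3 is not accepting.

No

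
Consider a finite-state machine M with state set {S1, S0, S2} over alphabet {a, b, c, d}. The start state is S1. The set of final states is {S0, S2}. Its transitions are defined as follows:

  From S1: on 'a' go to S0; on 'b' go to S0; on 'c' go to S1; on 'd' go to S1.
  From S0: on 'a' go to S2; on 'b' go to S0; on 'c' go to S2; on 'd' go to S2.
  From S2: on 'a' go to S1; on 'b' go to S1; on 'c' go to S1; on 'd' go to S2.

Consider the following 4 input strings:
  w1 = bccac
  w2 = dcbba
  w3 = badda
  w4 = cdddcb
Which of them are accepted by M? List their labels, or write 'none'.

w1: S1 → S0 → S2 → S1 → S0 → S2  → end S2, accepted
w2: S1 → S1 → S1 → S0 → S0 → S2  → end S2, accepted
w3: S1 → S0 → S2 → S2 → S2 → S1  → end S1, rejected
w4: S1 → S1 → S1 → S1 → S1 → S1 → S0  → end S0, accepted

w1, w2, w4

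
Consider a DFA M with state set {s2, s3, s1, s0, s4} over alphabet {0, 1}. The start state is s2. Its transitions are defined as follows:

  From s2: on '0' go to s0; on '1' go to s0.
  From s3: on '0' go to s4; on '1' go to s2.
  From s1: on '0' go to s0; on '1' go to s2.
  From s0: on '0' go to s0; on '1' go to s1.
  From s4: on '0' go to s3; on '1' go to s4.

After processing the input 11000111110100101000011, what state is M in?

Trace: s2 -1-> s0 -1-> s1 -0-> s0 -0-> s0 -0-> s0 -1-> s1 -1-> s2 -1-> s0 -1-> s1 -1-> s2 -0-> s0 -1-> s1 -0-> s0 -0-> s0 -1-> s1 -0-> s0 -1-> s1 -0-> s0 -0-> s0 -0-> s0 -0-> s0 -1-> s1 -1-> s2

s2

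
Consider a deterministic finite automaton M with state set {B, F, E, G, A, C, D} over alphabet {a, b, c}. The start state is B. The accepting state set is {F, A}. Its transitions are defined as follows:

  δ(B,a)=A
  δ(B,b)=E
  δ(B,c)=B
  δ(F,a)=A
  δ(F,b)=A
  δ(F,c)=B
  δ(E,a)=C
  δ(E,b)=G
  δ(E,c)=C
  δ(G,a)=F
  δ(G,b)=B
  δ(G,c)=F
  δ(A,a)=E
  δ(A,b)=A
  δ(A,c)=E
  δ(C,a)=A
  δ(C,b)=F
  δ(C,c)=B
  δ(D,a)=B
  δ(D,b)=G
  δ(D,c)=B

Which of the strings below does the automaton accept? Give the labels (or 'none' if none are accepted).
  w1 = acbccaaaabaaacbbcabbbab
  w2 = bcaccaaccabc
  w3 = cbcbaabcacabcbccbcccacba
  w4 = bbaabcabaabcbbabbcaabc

w3, w4

w1: B → A → E → G → F → B → A → E → C → A → A → E → C → A → E → G → B → B → A → A → A → A → E → G  → end G, rejected
w2: B → E → C → A → E → C → A → E → C → B → A → A → E  → end E, rejected
w3: B → B → E → C → F → A → E → G → F → A → E → C → F → B → E → C → B → E → C → B → B → A → E → G → F  → end F, accepted
w4: B → E → G → F → A → A → E → C → F → A → E → G → F → A → A → E → G → B → B → A → E → G → F  → end F, accepted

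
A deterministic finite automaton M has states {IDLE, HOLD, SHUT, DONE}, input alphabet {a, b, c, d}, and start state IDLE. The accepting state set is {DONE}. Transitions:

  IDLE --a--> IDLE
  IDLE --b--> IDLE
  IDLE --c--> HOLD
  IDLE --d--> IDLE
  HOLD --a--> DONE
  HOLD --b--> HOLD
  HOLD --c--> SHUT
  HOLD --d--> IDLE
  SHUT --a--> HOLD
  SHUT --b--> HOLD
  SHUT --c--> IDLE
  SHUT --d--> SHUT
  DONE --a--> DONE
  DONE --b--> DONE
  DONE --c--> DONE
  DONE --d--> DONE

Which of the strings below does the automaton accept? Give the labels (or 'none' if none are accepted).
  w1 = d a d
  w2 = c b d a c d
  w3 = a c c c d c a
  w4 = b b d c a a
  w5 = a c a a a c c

w1:
  start at IDLE
  read 'd': IDLE → IDLE
  read 'a': IDLE → IDLE
  read 'd': IDLE → IDLE
  end IDLE, rejected
w2:
  start at IDLE
  read 'c': IDLE → HOLD
  read 'b': HOLD → HOLD
  read 'd': HOLD → IDLE
  read 'a': IDLE → IDLE
  read 'c': IDLE → HOLD
  read 'd': HOLD → IDLE
  end IDLE, rejected
w3:
  start at IDLE
  read 'a': IDLE → IDLE
  read 'c': IDLE → HOLD
  read 'c': HOLD → SHUT
  read 'c': SHUT → IDLE
  read 'd': IDLE → IDLE
  read 'c': IDLE → HOLD
  read 'a': HOLD → DONE
  end DONE, accepted
w4:
  start at IDLE
  read 'b': IDLE → IDLE
  read 'b': IDLE → IDLE
  read 'd': IDLE → IDLE
  read 'c': IDLE → HOLD
  read 'a': HOLD → DONE
  read 'a': DONE → DONE
  end DONE, accepted
w5:
  start at IDLE
  read 'a': IDLE → IDLE
  read 'c': IDLE → HOLD
  read 'a': HOLD → DONE
  read 'a': DONE → DONE
  read 'a': DONE → DONE
  read 'c': DONE → DONE
  read 'c': DONE → DONE
  end DONE, accepted

w3, w4, w5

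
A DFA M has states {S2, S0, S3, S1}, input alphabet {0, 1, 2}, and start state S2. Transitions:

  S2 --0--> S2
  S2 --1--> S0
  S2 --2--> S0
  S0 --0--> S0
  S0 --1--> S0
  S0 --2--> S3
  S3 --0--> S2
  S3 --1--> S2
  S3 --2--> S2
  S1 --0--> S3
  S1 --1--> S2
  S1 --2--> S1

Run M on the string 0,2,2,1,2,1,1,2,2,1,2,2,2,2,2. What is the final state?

Trace: S2 -0-> S2 -2-> S0 -2-> S3 -1-> S2 -2-> S0 -1-> S0 -1-> S0 -2-> S3 -2-> S2 -1-> S0 -2-> S3 -2-> S2 -2-> S0 -2-> S3 -2-> S2

S2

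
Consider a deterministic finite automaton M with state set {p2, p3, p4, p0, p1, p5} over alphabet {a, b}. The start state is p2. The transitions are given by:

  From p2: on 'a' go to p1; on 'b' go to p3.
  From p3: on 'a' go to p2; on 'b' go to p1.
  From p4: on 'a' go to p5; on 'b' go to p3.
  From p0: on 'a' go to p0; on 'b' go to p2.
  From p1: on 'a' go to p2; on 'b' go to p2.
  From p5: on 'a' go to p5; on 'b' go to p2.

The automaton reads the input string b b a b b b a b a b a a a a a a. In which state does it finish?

p2

start at p2
read 'b': p2 → p3
read 'b': p3 → p1
read 'a': p1 → p2
read 'b': p2 → p3
read 'b': p3 → p1
read 'b': p1 → p2
read 'a': p2 → p1
read 'b': p1 → p2
read 'a': p2 → p1
read 'b': p1 → p2
read 'a': p2 → p1
read 'a': p1 → p2
read 'a': p2 → p1
read 'a': p1 → p2
read 'a': p2 → p1
read 'a': p1 → p2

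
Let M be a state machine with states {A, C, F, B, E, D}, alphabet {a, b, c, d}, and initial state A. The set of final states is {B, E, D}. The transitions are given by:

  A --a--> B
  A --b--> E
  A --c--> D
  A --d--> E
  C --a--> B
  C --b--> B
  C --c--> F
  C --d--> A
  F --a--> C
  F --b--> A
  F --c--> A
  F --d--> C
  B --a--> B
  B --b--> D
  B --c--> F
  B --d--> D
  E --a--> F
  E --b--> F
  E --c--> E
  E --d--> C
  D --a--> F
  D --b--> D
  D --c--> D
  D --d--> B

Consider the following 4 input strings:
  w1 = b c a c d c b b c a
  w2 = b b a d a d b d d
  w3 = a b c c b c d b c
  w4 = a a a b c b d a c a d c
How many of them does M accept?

3

w1: A → E → E → F → A → E → E → F → A → D → F  → end F, rejected
w2: A → E → F → C → A → B → D → D → B → D  → end D, accepted
w3: A → B → D → D → D → D → D → B → D → D  → end D, accepted
w4: A → B → B → B → D → D → D → B → B → F → C → A → D  → end D, accepted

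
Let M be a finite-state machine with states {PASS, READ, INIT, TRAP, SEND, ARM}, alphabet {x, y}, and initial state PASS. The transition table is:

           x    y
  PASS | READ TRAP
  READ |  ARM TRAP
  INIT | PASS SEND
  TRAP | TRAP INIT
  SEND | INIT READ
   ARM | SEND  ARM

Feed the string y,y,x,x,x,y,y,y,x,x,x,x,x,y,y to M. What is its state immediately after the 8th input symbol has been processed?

ARM

Trace: PASS -y-> TRAP -y-> INIT -x-> PASS -x-> READ -x-> ARM -y-> ARM -y-> ARM -y-> ARM
After 8 symbols: ARM.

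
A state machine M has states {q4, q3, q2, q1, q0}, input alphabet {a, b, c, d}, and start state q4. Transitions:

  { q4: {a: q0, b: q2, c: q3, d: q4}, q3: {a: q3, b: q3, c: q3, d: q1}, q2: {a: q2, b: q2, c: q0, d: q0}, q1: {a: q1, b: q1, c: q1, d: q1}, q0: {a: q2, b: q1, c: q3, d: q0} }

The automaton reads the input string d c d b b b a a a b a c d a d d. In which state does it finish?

Trace: q4 -d-> q4 -c-> q3 -d-> q1 -b-> q1 -b-> q1 -b-> q1 -a-> q1 -a-> q1 -a-> q1 -b-> q1 -a-> q1 -c-> q1 -d-> q1 -a-> q1 -d-> q1 -d-> q1

q1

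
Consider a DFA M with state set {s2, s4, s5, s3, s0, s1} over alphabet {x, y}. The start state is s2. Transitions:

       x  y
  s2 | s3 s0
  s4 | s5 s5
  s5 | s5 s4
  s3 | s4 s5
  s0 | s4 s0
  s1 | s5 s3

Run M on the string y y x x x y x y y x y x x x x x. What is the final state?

s5

start at s2
read 'y': s2 → s0
read 'y': s0 → s0
read 'x': s0 → s4
read 'x': s4 → s5
read 'x': s5 → s5
read 'y': s5 → s4
read 'x': s4 → s5
read 'y': s5 → s4
read 'y': s4 → s5
read 'x': s5 → s5
read 'y': s5 → s4
read 'x': s4 → s5
read 'x': s5 → s5
read 'x': s5 → s5
read 'x': s5 → s5
read 'x': s5 → s5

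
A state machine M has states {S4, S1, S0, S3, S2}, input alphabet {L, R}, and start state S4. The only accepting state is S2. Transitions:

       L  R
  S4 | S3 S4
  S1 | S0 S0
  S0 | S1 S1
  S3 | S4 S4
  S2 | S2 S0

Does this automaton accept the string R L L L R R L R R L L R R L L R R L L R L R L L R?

start at S4
read 'R': S4 → S4
read 'L': S4 → S3
read 'L': S3 → S4
read 'L': S4 → S3
read 'R': S3 → S4
read 'R': S4 → S4
read 'L': S4 → S3
read 'R': S3 → S4
read 'R': S4 → S4
read 'L': S4 → S3
read 'L': S3 → S4
read 'R': S4 → S4
read 'R': S4 → S4
read 'L': S4 → S3
read 'L': S3 → S4
read 'R': S4 → S4
read 'R': S4 → S4
read 'L': S4 → S3
read 'L': S3 → S4
read 'R': S4 → S4
read 'L': S4 → S3
read 'R': S3 → S4
read 'L': S4 → S3
read 'L': S3 → S4
read 'R': S4 → S4
End state S4 is not accepting.

No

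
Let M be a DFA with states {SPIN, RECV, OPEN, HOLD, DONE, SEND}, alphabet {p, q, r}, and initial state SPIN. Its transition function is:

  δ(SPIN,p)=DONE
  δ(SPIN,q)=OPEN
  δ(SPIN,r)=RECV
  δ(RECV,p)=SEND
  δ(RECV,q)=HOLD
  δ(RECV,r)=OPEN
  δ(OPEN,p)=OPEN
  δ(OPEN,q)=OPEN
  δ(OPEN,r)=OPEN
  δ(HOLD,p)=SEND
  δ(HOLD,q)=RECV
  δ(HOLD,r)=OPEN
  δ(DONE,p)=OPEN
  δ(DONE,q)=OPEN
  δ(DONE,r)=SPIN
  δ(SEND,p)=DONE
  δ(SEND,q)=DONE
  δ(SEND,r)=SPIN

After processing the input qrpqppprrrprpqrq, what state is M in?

OPEN

SPIN → OPEN → OPEN → OPEN → OPEN → OPEN → OPEN → OPEN → OPEN → OPEN → OPEN → OPEN → OPEN → OPEN → OPEN → OPEN → OPEN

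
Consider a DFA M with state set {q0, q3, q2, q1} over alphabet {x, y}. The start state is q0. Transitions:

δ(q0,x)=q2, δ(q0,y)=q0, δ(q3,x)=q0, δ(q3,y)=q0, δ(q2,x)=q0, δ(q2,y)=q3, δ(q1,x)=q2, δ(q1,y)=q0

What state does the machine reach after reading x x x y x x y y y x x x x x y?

Trace: q0 -x-> q2 -x-> q0 -x-> q2 -y-> q3 -x-> q0 -x-> q2 -y-> q3 -y-> q0 -y-> q0 -x-> q2 -x-> q0 -x-> q2 -x-> q0 -x-> q2 -y-> q3

q3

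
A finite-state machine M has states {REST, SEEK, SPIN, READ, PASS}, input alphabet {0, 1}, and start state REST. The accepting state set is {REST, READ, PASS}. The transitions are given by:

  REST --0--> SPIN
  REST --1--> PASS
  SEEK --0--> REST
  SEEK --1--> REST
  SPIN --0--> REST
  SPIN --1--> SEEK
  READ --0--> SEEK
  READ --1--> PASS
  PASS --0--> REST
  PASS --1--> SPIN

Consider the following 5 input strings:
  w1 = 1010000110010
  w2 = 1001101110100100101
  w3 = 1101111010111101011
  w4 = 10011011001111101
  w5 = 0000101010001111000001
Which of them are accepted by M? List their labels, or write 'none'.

w1: REST → PASS → REST → PASS → REST → SPIN → REST → SPIN → SEEK → REST → SPIN → REST → PASS → REST  → end REST, accepted
w2: REST → PASS → REST → SPIN → SEEK → REST → SPIN → SEEK → REST → PASS → REST → PASS → REST → SPIN → SEEK → REST → SPIN → SEEK → REST → PASS  → end PASS, accepted
w3: REST → PASS → SPIN → REST → PASS → SPIN → SEEK → REST → SPIN → SEEK → REST → PASS → SPIN → SEEK → REST → SPIN → SEEK → REST → PASS → SPIN  → end SPIN, rejected
w4: REST → PASS → REST → SPIN → SEEK → REST → SPIN → SEEK → REST → SPIN → REST → PASS → SPIN → SEEK → REST → PASS → REST → PASS  → end PASS, accepted
w5: REST → SPIN → REST → SPIN → REST → PASS → REST → PASS → REST → PASS → REST → SPIN → REST → PASS → SPIN → SEEK → REST → SPIN → REST → SPIN → REST → SPIN → SEEK  → end SEEK, rejected

w1, w2, w4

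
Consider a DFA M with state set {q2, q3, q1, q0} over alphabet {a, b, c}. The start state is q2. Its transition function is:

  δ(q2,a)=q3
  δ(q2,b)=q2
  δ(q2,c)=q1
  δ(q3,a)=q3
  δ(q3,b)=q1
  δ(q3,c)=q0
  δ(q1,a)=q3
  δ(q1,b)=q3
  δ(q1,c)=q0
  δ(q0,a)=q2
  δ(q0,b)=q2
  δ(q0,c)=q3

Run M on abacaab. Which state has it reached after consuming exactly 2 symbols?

q1

Trace: q2 -a-> q3 -b-> q1
After 2 symbols: q1.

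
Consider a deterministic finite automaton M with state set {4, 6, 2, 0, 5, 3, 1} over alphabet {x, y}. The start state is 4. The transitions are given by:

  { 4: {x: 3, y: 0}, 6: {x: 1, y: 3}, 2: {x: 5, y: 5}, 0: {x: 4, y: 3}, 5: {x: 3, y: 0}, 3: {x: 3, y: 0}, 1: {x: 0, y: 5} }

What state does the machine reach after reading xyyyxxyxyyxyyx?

Trace: 4 -x-> 3 -y-> 0 -y-> 3 -y-> 0 -x-> 4 -x-> 3 -y-> 0 -x-> 4 -y-> 0 -y-> 3 -x-> 3 -y-> 0 -y-> 3 -x-> 3

3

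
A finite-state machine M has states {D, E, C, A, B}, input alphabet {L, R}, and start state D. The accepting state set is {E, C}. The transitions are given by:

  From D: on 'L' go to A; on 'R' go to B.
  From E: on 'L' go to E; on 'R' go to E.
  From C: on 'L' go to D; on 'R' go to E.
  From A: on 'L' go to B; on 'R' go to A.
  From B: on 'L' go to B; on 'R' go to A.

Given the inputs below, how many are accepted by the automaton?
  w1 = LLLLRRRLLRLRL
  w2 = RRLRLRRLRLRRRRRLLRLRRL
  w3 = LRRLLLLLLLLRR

0

w1:
  start at D
  read 'L': D → A
  read 'L': A → B
  read 'L': B → B
  read 'L': B → B
  read 'R': B → A
  read 'R': A → A
  read 'R': A → A
  read 'L': A → B
  read 'L': B → B
  read 'R': B → A
  read 'L': A → B
  read 'R': B → A
  read 'L': A → B
  end B, rejected
w2:
  start at D
  read 'R': D → B
  read 'R': B → A
  read 'L': A → B
  read 'R': B → A
  read 'L': A → B
  read 'R': B → A
  read 'R': A → A
  read 'L': A → B
  read 'R': B → A
  read 'L': A → B
  read 'R': B → A
  read 'R': A → A
  read 'R': A → A
  read 'R': A → A
  read 'R': A → A
  read 'L': A → B
  read 'L': B → B
  read 'R': B → A
  read 'L': A → B
  read 'R': B → A
  read 'R': A → A
  read 'L': A → B
  end B, rejected
w3:
  start at D
  read 'L': D → A
  read 'R': A → A
  read 'R': A → A
  read 'L': A → B
  read 'L': B → B
  read 'L': B → B
  read 'L': B → B
  read 'L': B → B
  read 'L': B → B
  read 'L': B → B
  read 'L': B → B
  read 'R': B → A
  read 'R': A → A
  end A, rejected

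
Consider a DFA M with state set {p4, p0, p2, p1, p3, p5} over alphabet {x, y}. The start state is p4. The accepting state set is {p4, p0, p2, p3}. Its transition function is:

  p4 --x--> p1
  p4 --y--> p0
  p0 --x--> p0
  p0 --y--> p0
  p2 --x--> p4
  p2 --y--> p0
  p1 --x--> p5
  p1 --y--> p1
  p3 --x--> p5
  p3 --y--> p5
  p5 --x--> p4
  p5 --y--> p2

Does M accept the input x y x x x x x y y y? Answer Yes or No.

Yes

Trace: p4 -x-> p1 -y-> p1 -x-> p5 -x-> p4 -x-> p1 -x-> p5 -x-> p4 -y-> p0 -y-> p0 -y-> p0
End state p0 is accepting.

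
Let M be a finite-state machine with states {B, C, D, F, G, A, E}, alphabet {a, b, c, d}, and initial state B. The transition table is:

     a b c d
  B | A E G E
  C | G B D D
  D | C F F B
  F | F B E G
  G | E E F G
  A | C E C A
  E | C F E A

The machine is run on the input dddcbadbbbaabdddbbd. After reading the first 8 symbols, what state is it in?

Trace: B -d-> E -d-> A -d-> A -c-> C -b-> B -a-> A -d-> A -b-> E
After 8 symbols: E.

E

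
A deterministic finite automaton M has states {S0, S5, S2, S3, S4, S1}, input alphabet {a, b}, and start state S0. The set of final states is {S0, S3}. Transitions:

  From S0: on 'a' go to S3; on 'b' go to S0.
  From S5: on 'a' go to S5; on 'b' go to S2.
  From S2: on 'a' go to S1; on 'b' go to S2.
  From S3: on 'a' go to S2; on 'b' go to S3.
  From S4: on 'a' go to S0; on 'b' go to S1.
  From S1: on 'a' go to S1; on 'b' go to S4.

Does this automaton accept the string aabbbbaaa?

No

Trace: S0 -a-> S3 -a-> S2 -b-> S2 -b-> S2 -b-> S2 -b-> S2 -a-> S1 -a-> S1 -a-> S1
End state S1 is not accepting.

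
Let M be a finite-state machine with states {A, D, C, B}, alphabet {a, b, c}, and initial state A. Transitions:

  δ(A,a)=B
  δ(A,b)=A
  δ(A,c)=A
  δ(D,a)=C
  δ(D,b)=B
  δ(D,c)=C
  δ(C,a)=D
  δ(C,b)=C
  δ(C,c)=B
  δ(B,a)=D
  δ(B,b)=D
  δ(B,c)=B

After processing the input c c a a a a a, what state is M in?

start at A
read 'c': A → A
read 'c': A → A
read 'a': A → B
read 'a': B → D
read 'a': D → C
read 'a': C → D
read 'a': D → C

C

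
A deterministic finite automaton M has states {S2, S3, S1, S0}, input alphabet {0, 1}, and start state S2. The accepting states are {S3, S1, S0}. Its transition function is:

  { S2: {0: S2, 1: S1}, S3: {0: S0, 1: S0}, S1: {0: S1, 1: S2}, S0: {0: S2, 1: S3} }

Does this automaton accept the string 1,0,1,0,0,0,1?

Yes

Trace: S2 -1-> S1 -0-> S1 -1-> S2 -0-> S2 -0-> S2 -0-> S2 -1-> S1
End state S1 is accepting.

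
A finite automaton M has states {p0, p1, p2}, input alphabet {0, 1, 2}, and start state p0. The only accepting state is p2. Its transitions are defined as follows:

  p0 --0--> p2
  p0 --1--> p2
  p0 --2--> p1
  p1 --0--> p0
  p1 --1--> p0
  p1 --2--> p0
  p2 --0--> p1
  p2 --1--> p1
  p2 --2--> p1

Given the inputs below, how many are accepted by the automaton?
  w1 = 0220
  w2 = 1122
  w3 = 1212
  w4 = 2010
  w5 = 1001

w1: Trace: p0 -0-> p2 -2-> p1 -2-> p0 -0-> p2  → end p2, accepted
w2: Trace: p0 -1-> p2 -1-> p1 -2-> p0 -2-> p1  → end p1, rejected
w3: Trace: p0 -1-> p2 -2-> p1 -1-> p0 -2-> p1  → end p1, rejected
w4: Trace: p0 -2-> p1 -0-> p0 -1-> p2 -0-> p1  → end p1, rejected
w5: Trace: p0 -1-> p2 -0-> p1 -0-> p0 -1-> p2  → end p2, accepted

2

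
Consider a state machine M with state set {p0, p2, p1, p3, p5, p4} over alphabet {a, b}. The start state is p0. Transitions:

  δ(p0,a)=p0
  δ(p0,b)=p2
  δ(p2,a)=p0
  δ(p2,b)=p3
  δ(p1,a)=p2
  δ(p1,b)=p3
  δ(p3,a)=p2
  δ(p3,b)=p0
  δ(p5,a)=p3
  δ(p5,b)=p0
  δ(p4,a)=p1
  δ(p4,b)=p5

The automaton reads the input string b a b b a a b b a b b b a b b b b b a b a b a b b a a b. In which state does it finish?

p2

p0 → p2 → p0 → p2 → p3 → p2 → p0 → p2 → p3 → p2 → p3 → p0 → p2 → p0 → p2 → p3 → p0 → p2 → p3 → p2 → p3 → p2 → p3 → p2 → p3 → p0 → p0 → p0 → p2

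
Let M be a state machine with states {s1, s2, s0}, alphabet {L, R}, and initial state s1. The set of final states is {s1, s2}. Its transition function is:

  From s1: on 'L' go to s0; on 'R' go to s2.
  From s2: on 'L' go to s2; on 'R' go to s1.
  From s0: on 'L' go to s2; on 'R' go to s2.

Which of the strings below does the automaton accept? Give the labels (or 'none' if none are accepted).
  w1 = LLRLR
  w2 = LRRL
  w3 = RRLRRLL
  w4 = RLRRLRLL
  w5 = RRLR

w1, w3, w4, w5

w1:
  start at s1
  read 'L': s1 → s0
  read 'L': s0 → s2
  read 'R': s2 → s1
  read 'L': s1 → s0
  read 'R': s0 → s2
  end s2, accepted
w2:
  start at s1
  read 'L': s1 → s0
  read 'R': s0 → s2
  read 'R': s2 → s1
  read 'L': s1 → s0
  end s0, rejected
w3:
  start at s1
  read 'R': s1 → s2
  read 'R': s2 → s1
  read 'L': s1 → s0
  read 'R': s0 → s2
  read 'R': s2 → s1
  read 'L': s1 → s0
  read 'L': s0 → s2
  end s2, accepted
w4:
  start at s1
  read 'R': s1 → s2
  read 'L': s2 → s2
  read 'R': s2 → s1
  read 'R': s1 → s2
  read 'L': s2 → s2
  read 'R': s2 → s1
  read 'L': s1 → s0
  read 'L': s0 → s2
  end s2, accepted
w5:
  start at s1
  read 'R': s1 → s2
  read 'R': s2 → s1
  read 'L': s1 → s0
  read 'R': s0 → s2
  end s2, accepted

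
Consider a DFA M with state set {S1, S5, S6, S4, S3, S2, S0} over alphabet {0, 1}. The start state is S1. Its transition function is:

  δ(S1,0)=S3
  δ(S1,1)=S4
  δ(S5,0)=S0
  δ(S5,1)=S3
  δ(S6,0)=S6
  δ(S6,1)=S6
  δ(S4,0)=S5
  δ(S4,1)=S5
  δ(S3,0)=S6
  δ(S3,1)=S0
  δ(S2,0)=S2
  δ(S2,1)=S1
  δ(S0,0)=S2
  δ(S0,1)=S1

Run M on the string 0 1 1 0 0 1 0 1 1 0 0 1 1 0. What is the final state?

start at S1
read '0': S1 → S3
read '1': S3 → S0
read '1': S0 → S1
read '0': S1 → S3
read '0': S3 → S6
read '1': S6 → S6
read '0': S6 → S6
read '1': S6 → S6
read '1': S6 → S6
read '0': S6 → S6
read '0': S6 → S6
read '1': S6 → S6
read '1': S6 → S6
read '0': S6 → S6

S6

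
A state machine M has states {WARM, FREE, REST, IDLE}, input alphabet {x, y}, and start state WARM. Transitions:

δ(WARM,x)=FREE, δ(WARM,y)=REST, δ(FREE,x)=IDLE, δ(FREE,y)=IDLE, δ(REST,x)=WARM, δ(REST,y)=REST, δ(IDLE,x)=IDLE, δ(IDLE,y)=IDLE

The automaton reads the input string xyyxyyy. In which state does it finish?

IDLE

Trace: WARM -x-> FREE -y-> IDLE -y-> IDLE -x-> IDLE -y-> IDLE -y-> IDLE -y-> IDLE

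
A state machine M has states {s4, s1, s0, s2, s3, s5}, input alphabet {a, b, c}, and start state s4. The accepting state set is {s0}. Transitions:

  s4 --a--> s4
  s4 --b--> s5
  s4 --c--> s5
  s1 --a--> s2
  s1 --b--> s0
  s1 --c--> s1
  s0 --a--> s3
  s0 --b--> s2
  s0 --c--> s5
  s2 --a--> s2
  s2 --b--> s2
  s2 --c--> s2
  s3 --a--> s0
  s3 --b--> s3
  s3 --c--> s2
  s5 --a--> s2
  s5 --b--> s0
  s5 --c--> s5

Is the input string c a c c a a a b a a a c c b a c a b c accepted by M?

No

start at s4
read 'c': s4 → s5
read 'a': s5 → s2
read 'c': s2 → s2
read 'c': s2 → s2
read 'a': s2 → s2
read 'a': s2 → s2
read 'a': s2 → s2
read 'b': s2 → s2
read 'a': s2 → s2
read 'a': s2 → s2
read 'a': s2 → s2
read 'c': s2 → s2
read 'c': s2 → s2
read 'b': s2 → s2
read 'a': s2 → s2
read 'c': s2 → s2
read 'a': s2 → s2
read 'b': s2 → s2
read 'c': s2 → s2
End state s2 is not accepting.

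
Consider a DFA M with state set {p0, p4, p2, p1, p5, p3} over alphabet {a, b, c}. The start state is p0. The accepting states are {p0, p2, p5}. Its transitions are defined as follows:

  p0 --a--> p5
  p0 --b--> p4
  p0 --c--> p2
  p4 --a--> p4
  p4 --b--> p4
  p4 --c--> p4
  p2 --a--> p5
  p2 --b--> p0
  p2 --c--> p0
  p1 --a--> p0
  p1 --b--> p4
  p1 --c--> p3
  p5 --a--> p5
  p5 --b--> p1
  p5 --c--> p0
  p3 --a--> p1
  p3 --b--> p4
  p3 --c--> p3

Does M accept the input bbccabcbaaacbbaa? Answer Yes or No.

start at p0
read 'b': p0 → p4
read 'b': p4 → p4
read 'c': p4 → p4
read 'c': p4 → p4
read 'a': p4 → p4
read 'b': p4 → p4
read 'c': p4 → p4
read 'b': p4 → p4
read 'a': p4 → p4
read 'a': p4 → p4
read 'a': p4 → p4
read 'c': p4 → p4
read 'b': p4 → p4
read 'b': p4 → p4
read 'a': p4 → p4
read 'a': p4 → p4
End state p4 is not accepting.

No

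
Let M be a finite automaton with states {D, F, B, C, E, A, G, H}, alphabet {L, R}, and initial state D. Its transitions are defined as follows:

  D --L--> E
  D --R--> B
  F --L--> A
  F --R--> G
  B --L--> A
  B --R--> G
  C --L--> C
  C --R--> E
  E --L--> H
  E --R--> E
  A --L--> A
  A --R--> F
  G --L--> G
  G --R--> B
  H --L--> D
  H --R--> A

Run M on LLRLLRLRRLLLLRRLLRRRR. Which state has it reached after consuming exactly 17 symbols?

Trace: D -L-> E -L-> H -R-> A -L-> A -L-> A -R-> F -L-> A -R-> F -R-> G -L-> G -L-> G -L-> G -L-> G -R-> B -R-> G -L-> G -L-> G
After 17 symbols: G.

G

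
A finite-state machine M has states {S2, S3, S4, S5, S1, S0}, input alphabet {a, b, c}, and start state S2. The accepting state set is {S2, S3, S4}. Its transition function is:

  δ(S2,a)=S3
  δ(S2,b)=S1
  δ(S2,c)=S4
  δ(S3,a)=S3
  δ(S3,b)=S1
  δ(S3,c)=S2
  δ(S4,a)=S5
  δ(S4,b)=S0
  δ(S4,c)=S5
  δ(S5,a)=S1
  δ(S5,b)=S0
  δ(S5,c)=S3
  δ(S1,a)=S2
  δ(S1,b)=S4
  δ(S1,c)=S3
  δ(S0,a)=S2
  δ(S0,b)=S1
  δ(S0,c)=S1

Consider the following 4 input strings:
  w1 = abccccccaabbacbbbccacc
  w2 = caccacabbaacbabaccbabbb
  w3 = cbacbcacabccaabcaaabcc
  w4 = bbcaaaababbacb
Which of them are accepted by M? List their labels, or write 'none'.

w1, w3

w1:
  start at S2
  read 'a': S2 → S3
  read 'b': S3 → S1
  read 'c': S1 → S3
  read 'c': S3 → S2
  read 'c': S2 → S4
  read 'c': S4 → S5
  read 'c': S5 → S3
  read 'c': S3 → S2
  read 'a': S2 → S3
  read 'a': S3 → S3
  read 'b': S3 → S1
  read 'b': S1 → S4
  read 'a': S4 → S5
  read 'c': S5 → S3
  read 'b': S3 → S1
  read 'b': S1 → S4
  read 'b': S4 → S0
  read 'c': S0 → S1
  read 'c': S1 → S3
  read 'a': S3 → S3
  read 'c': S3 → S2
  read 'c': S2 → S4
  end S4, accepted
w2:
  start at S2
  read 'c': S2 → S4
  read 'a': S4 → S5
  read 'c': S5 → S3
  read 'c': S3 → S2
  read 'a': S2 → S3
  read 'c': S3 → S2
  read 'a': S2 → S3
  read 'b': S3 → S1
  read 'b': S1 → S4
  read 'a': S4 → S5
  read 'a': S5 → S1
  read 'c': S1 → S3
  read 'b': S3 → S1
  read 'a': S1 → S2
  read 'b': S2 → S1
  read 'a': S1 → S2
  read 'c': S2 → S4
  read 'c': S4 → S5
  read 'b': S5 → S0
  read 'a': S0 → S2
  read 'b': S2 → S1
  read 'b': S1 → S4
  read 'b': S4 → S0
  end S0, rejected
w3:
  start at S2
  read 'c': S2 → S4
  read 'b': S4 → S0
  read 'a': S0 → S2
  read 'c': S2 → S4
  read 'b': S4 → S0
  read 'c': S0 → S1
  read 'a': S1 → S2
  read 'c': S2 → S4
  read 'a': S4 → S5
  read 'b': S5 → S0
  read 'c': S0 → S1
  read 'c': S1 → S3
  read 'a': S3 → S3
  read 'a': S3 → S3
  read 'b': S3 → S1
  read 'c': S1 → S3
  read 'a': S3 → S3
  read 'a': S3 → S3
  read 'a': S3 → S3
  read 'b': S3 → S1
  read 'c': S1 → S3
  read 'c': S3 → S2
  end S2, accepted
w4:
  start at S2
  read 'b': S2 → S1
  read 'b': S1 → S4
  read 'c': S4 → S5
  read 'a': S5 → S1
  read 'a': S1 → S2
  read 'a': S2 → S3
  read 'a': S3 → S3
  read 'b': S3 → S1
  read 'a': S1 → S2
  read 'b': S2 → S1
  read 'b': S1 → S4
  read 'a': S4 → S5
  read 'c': S5 → S3
  read 'b': S3 → S1
  end S1, rejected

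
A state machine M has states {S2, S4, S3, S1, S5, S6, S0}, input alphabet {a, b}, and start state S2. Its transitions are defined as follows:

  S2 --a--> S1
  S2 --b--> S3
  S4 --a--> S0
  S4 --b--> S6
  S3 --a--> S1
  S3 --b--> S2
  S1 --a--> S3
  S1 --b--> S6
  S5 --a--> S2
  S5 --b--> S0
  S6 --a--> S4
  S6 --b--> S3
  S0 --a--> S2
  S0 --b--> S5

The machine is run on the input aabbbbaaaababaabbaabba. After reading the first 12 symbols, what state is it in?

S2 → S1 → S3 → S2 → S3 → S2 → S3 → S1 → S3 → S1 → S3 → S2 → S1
After 12 symbols: S1.

S1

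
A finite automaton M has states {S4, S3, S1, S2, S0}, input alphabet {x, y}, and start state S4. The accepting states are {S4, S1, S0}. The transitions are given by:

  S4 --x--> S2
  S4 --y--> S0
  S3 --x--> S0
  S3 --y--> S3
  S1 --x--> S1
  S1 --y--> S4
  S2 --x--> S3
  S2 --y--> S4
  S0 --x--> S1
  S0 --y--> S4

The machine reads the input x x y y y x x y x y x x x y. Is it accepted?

S4 → S2 → S3 → S3 → S3 → S3 → S0 → S1 → S4 → S2 → S4 → S2 → S3 → S0 → S4
End state S4 is accepting.

Yes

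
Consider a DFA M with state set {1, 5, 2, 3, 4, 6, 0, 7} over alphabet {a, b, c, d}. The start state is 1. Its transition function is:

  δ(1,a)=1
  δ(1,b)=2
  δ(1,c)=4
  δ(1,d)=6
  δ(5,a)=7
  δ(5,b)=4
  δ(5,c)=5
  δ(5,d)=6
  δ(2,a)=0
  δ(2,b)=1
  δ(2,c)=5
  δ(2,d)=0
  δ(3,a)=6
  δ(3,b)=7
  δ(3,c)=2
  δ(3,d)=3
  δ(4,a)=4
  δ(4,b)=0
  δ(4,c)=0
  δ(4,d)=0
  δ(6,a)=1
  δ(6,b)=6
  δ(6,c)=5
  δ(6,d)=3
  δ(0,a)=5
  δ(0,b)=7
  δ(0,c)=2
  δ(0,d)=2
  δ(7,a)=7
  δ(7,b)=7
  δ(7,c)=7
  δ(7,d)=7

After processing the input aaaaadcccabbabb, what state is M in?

start at 1
read 'a': 1 → 1
read 'a': 1 → 1
read 'a': 1 → 1
read 'a': 1 → 1
read 'a': 1 → 1
read 'd': 1 → 6
read 'c': 6 → 5
read 'c': 5 → 5
read 'c': 5 → 5
read 'a': 5 → 7
read 'b': 7 → 7
read 'b': 7 → 7
read 'a': 7 → 7
read 'b': 7 → 7
read 'b': 7 → 7

7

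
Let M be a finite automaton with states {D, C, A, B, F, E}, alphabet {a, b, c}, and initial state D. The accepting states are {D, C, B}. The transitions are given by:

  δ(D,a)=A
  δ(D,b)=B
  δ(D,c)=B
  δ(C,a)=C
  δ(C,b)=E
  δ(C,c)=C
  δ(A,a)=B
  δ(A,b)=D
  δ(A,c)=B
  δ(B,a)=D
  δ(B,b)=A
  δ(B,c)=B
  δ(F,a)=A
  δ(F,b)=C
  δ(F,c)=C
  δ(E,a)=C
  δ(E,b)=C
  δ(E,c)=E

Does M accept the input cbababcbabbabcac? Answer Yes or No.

Yes

D → B → A → B → A → B → A → B → A → B → A → D → A → D → B → D → B
End state B is accepting.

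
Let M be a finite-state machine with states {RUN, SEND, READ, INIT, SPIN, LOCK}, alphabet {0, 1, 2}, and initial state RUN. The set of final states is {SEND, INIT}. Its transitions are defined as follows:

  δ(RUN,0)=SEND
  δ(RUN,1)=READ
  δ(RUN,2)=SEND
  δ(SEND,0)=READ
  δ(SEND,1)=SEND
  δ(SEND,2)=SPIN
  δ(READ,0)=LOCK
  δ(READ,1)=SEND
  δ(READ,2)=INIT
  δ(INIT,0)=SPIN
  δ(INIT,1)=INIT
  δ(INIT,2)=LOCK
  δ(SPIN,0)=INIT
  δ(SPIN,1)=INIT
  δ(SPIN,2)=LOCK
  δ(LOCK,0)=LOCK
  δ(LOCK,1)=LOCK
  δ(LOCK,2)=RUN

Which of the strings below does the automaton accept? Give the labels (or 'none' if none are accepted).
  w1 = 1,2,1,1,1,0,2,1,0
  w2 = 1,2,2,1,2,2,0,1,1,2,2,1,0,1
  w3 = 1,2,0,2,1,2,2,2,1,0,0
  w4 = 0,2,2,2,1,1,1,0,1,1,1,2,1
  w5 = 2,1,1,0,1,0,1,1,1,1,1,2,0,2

w1:
  start at RUN
  read '1': RUN → READ
  read '2': READ → INIT
  read '1': INIT → INIT
  read '1': INIT → INIT
  read '1': INIT → INIT
  read '0': INIT → SPIN
  read '2': SPIN → LOCK
  read '1': LOCK → LOCK
  read '0': LOCK → LOCK
  end LOCK, rejected
w2:
  start at RUN
  read '1': RUN → READ
  read '2': READ → INIT
  read '2': INIT → LOCK
  read '1': LOCK → LOCK
  read '2': LOCK → RUN
  read '2': RUN → SEND
  read '0': SEND → READ
  read '1': READ → SEND
  read '1': SEND → SEND
  read '2': SEND → SPIN
  read '2': SPIN → LOCK
  read '1': LOCK → LOCK
  read '0': LOCK → LOCK
  read '1': LOCK → LOCK
  end LOCK, rejected
w3:
  start at RUN
  read '1': RUN → READ
  read '2': READ → INIT
  read '0': INIT → SPIN
  read '2': SPIN → LOCK
  read '1': LOCK → LOCK
  read '2': LOCK → RUN
  read '2': RUN → SEND
  read '2': SEND → SPIN
  read '1': SPIN → INIT
  read '0': INIT → SPIN
  read '0': SPIN → INIT
  end INIT, accepted
w4:
  start at RUN
  read '0': RUN → SEND
  read '2': SEND → SPIN
  read '2': SPIN → LOCK
  read '2': LOCK → RUN
  read '1': RUN → READ
  read '1': READ → SEND
  read '1': SEND → SEND
  read '0': SEND → READ
  read '1': READ → SEND
  read '1': SEND → SEND
  read '1': SEND → SEND
  read '2': SEND → SPIN
  read '1': SPIN → INIT
  end INIT, accepted
w5:
  start at RUN
  read '2': RUN → SEND
  read '1': SEND → SEND
  read '1': SEND → SEND
  read '0': SEND → READ
  read '1': READ → SEND
  read '0': SEND → READ
  read '1': READ → SEND
  read '1': SEND → SEND
  read '1': SEND → SEND
  read '1': SEND → SEND
  read '1': SEND → SEND
  read '2': SEND → SPIN
  read '0': SPIN → INIT
  read '2': INIT → LOCK
  end LOCK, rejected

w3, w4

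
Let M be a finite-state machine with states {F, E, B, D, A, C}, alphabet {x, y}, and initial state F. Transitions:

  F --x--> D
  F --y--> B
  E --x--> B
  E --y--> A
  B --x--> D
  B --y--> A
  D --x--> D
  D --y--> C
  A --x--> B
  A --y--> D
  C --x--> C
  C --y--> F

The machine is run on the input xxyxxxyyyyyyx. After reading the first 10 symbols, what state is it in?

D

start at F
read 'x': F → D
read 'x': D → D
read 'y': D → C
read 'x': C → C
read 'x': C → C
read 'x': C → C
read 'y': C → F
read 'y': F → B
read 'y': B → A
read 'y': A → D
After 10 symbols: D.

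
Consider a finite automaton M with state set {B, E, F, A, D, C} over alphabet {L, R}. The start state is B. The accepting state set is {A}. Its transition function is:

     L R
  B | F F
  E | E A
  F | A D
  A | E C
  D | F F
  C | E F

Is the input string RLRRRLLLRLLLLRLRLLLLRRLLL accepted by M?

Trace: B -R-> F -L-> A -R-> C -R-> F -R-> D -L-> F -L-> A -L-> E -R-> A -L-> E -L-> E -L-> E -L-> E -R-> A -L-> E -R-> A -L-> E -L-> E -L-> E -L-> E -R-> A -R-> C -L-> E -L-> E -L-> E
End state E is not accepting.

No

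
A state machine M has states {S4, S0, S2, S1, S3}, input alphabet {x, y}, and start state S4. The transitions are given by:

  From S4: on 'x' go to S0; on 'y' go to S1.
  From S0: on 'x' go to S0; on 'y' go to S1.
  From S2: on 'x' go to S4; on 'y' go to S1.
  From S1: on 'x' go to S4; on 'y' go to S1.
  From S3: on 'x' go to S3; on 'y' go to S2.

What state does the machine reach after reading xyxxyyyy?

S1

Trace: S4 -x-> S0 -y-> S1 -x-> S4 -x-> S0 -y-> S1 -y-> S1 -y-> S1 -y-> S1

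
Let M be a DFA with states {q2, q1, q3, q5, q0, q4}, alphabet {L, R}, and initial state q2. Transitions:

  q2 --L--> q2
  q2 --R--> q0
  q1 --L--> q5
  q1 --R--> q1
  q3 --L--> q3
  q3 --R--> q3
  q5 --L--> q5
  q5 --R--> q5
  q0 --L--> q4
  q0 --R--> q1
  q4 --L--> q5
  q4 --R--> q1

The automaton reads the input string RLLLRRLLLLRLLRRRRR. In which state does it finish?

start at q2
read 'R': q2 → q0
read 'L': q0 → q4
read 'L': q4 → q5
read 'L': q5 → q5
read 'R': q5 → q5
read 'R': q5 → q5
read 'L': q5 → q5
read 'L': q5 → q5
read 'L': q5 → q5
read 'L': q5 → q5
read 'R': q5 → q5
read 'L': q5 → q5
read 'L': q5 → q5
read 'R': q5 → q5
read 'R': q5 → q5
read 'R': q5 → q5
read 'R': q5 → q5
read 'R': q5 → q5

q5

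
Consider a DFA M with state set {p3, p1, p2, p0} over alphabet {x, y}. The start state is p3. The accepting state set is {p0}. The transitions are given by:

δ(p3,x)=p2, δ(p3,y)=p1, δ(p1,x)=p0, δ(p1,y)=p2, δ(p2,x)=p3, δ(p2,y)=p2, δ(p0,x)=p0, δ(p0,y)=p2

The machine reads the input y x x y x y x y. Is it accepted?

start at p3
read 'y': p3 → p1
read 'x': p1 → p0
read 'x': p0 → p0
read 'y': p0 → p2
read 'x': p2 → p3
read 'y': p3 → p1
read 'x': p1 → p0
read 'y': p0 → p2
End state p2 is not accepting.

No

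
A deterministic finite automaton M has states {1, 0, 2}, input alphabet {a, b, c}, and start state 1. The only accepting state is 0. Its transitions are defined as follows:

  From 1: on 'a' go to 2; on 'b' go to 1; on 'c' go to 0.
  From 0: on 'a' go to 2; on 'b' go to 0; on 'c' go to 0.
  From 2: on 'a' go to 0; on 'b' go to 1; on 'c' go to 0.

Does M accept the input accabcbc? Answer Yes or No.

Yes

1 → 2 → 0 → 0 → 2 → 1 → 0 → 0 → 0
End state 0 is accepting.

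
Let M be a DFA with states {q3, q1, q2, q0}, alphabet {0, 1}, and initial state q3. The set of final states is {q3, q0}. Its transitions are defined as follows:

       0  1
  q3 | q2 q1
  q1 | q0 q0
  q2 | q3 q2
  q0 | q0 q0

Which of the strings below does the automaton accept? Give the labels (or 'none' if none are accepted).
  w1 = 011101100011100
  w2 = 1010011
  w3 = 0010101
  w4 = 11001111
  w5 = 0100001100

w1, w2, w3, w4

w1:
  start at q3
  read '0': q3 → q2
  read '1': q2 → q2
  read '1': q2 → q2
  read '1': q2 → q2
  read '0': q2 → q3
  read '1': q3 → q1
  read '1': q1 → q0
  read '0': q0 → q0
  read '0': q0 → q0
  read '0': q0 → q0
  read '1': q0 → q0
  read '1': q0 → q0
  read '1': q0 → q0
  read '0': q0 → q0
  read '0': q0 → q0
  end q0, accepted
w2:
  start at q3
  read '1': q3 → q1
  read '0': q1 → q0
  read '1': q0 → q0
  read '0': q0 → q0
  read '0': q0 → q0
  read '1': q0 → q0
  read '1': q0 → q0
  end q0, accepted
w3:
  start at q3
  read '0': q3 → q2
  read '0': q2 → q3
  read '1': q3 → q1
  read '0': q1 → q0
  read '1': q0 → q0
  read '0': q0 → q0
  read '1': q0 → q0
  end q0, accepted
w4:
  start at q3
  read '1': q3 → q1
  read '1': q1 → q0
  read '0': q0 → q0
  read '0': q0 → q0
  read '1': q0 → q0
  read '1': q0 → q0
  read '1': q0 → q0
  read '1': q0 → q0
  end q0, accepted
w5:
  start at q3
  read '0': q3 → q2
  read '1': q2 → q2
  read '0': q2 → q3
  read '0': q3 → q2
  read '0': q2 → q3
  read '0': q3 → q2
  read '1': q2 → q2
  read '1': q2 → q2
  read '0': q2 → q3
  read '0': q3 → q2
  end q2, rejected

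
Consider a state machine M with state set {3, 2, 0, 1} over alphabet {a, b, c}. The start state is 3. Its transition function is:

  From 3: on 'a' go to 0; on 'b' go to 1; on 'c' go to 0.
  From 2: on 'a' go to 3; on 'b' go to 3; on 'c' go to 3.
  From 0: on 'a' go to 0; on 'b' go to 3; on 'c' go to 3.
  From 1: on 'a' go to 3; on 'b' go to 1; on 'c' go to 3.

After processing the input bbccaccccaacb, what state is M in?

3 → 1 → 1 → 3 → 0 → 0 → 3 → 0 → 3 → 0 → 0 → 0 → 3 → 1

1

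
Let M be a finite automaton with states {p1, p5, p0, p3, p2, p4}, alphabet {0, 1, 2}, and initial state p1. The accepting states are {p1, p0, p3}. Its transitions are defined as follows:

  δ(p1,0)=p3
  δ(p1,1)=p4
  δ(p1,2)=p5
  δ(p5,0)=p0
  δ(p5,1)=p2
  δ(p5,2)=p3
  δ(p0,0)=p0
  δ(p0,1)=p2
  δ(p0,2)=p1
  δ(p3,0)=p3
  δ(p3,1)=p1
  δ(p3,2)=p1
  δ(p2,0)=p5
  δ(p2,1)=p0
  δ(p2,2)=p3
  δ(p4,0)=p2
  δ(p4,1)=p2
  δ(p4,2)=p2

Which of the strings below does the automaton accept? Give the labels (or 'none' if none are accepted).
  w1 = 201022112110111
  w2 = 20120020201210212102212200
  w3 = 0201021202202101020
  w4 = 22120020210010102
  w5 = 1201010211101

w1, w2, w3, w4

w1: p1 → p5 → p0 → p2 → p5 → p3 → p1 → p4 → p2 → p3 → p1 → p4 → p2 → p0 → p2 → p0  → end p0, accepted
w2: p1 → p5 → p0 → p2 → p3 → p3 → p3 → p1 → p3 → p1 → p3 → p1 → p5 → p2 → p5 → p3 → p1 → p5 → p2 → p5 → p3 → p1 → p4 → p2 → p3 → p3 → p3  → end p3, accepted
w3: p1 → p3 → p1 → p3 → p1 → p3 → p1 → p4 → p2 → p5 → p3 → p1 → p3 → p1 → p4 → p2 → p0 → p0 → p1 → p3  → end p3, accepted
w4: p1 → p5 → p3 → p1 → p5 → p0 → p0 → p1 → p3 → p1 → p4 → p2 → p5 → p2 → p5 → p2 → p5 → p3  → end p3, accepted
w5: p1 → p4 → p2 → p5 → p2 → p5 → p2 → p5 → p3 → p1 → p4 → p2 → p5 → p2  → end p2, rejected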